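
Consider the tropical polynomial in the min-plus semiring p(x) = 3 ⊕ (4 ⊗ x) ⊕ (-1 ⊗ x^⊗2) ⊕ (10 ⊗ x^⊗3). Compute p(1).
p(1) = 1

A tropical monomial a ⊗ x^⊗i evaluates to a + i · x. Evaluating each term at x = 1:
  Term 0 contributes 3 + 0 · 1 = 3
  Term 1 contributes 4 + 1 · 1 = 5
  Term 2 contributes -1 + 2 · 1 = 1
  Term 3 contributes 10 + 3 · 1 = 13
p(1) = ⊕ of these = min[3, 5, 1, 13] = 1.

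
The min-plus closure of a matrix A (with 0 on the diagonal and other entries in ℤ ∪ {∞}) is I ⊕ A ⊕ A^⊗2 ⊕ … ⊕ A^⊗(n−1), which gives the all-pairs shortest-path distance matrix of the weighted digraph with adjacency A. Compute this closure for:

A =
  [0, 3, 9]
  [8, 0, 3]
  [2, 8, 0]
Closure =
  [0, 3, 6]
  [5, 0, 3]
  [2, 5, 0]

This is the Floyd-Warshall all-pairs shortest-path computation. For each intermediate vertex k = 0, 1, …, 2, update dist[i][j] ← min(dist[i][j], dist[i][k] + dist[k][j]). The final matrix gives, for each (i, j), the minimum total weight of any directed path from i to j (possibly empty when i = j).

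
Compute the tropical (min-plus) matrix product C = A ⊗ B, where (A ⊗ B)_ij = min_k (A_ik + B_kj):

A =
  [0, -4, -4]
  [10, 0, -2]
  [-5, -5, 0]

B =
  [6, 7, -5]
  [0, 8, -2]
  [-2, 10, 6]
A ⊗ B =
  [-6, 4, -6]
  [-4, 8, -2]
  [-5, 2, -10]

Apply the min-plus product entry-by-entry:
  C[0][0] = min over k of (A[0][0] + B[0][0] = 0 + 6 = 6, A[0][1] + B[1][0] = -4 + 0 = -4, A[0][2] + B[2][0] = -4 + -2 = -6) = -6 (attained at k = 2)
  C[0][1] = min over k of (A[0][0] + B[0][1] = 0 + 7 = 7, A[0][1] + B[1][1] = -4 + 8 = 4, A[0][2] + B[2][1] = -4 + 10 = 6) = 4 (attained at k = 1)
  C[0][2] = min over k of (A[0][0] + B[0][2] = 0 + -5 = -5, A[0][1] + B[1][2] = -4 + -2 = -6, A[0][2] + B[2][2] = -4 + 6 = 2) = -6 (attained at k = 1)
  C[1][0] = min over k of (A[1][0] + B[0][0] = 10 + 6 = 16, A[1][1] + B[1][0] = 0 + 0 = 0, A[1][2] + B[2][0] = -2 + -2 = -4) = -4 (attained at k = 2)
  C[1][1] = min over k of (A[1][0] + B[0][1] = 10 + 7 = 17, A[1][1] + B[1][1] = 0 + 8 = 8, A[1][2] + B[2][1] = -2 + 10 = 8) = 8 (attained at k = 1)
  C[1][2] = min over k of (A[1][0] + B[0][2] = 10 + -5 = 5, A[1][1] + B[1][2] = 0 + -2 = -2, A[1][2] + B[2][2] = -2 + 6 = 4) = -2 (attained at k = 1)
  C[2][0] = min over k of (A[2][0] + B[0][0] = -5 + 6 = 1, A[2][1] + B[1][0] = -5 + 0 = -5, A[2][2] + B[2][0] = 0 + -2 = -2) = -5 (attained at k = 1)
  C[2][1] = min over k of (A[2][0] + B[0][1] = -5 + 7 = 2, A[2][1] + B[1][1] = -5 + 8 = 3, A[2][2] + B[2][1] = 0 + 10 = 10) = 2 (attained at k = 0)
  C[2][2] = min over k of (A[2][0] + B[0][2] = -5 + -5 = -10, A[2][1] + B[1][2] = -5 + -2 = -7, A[2][2] + B[2][2] = 0 + 6 = 6) = -10 (attained at k = 0)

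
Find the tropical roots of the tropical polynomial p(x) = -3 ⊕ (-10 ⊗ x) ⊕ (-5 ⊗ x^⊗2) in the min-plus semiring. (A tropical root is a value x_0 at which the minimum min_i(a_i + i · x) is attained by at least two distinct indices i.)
Roots: {-5, 7}

Each tropical root is a break point of the lower envelope of the lines y = a_i + i · x (there are 3 lines, with slopes 0, 1, ..., 2). Only the lines that attain the minimum somewhere contribute to roots; other lines are dominated. Here the surviving (envelope) indices are i = 2, i = 1, i = 0.
Intersections between consecutive envelope lines give the roots: for adjacent envelope indices i < j the intersection is x = (a_i − a_j) / (j − i). Reading off the sorted break points: {-5, 7}.
Verification: at each break x_0, at least two indices attain the minimum of min_i(a_i + i · x_0).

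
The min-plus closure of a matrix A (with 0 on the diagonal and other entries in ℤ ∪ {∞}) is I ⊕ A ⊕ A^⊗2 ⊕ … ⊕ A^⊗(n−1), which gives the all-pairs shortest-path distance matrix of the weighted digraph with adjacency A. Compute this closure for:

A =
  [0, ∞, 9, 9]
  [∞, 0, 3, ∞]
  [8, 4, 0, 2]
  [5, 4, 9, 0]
Closure =
  [0, 13, 9, 9]
  [10, 0, 3, 5]
  [7, 4, 0, 2]
  [5, 4, 7, 0]

This is the Floyd-Warshall all-pairs shortest-path computation. For each intermediate vertex k = 0, 1, …, 3, update dist[i][j] ← min(dist[i][j], dist[i][k] + dist[k][j]). The final matrix gives, for each (i, j), the minimum total weight of any directed path from i to j (possibly empty when i = j).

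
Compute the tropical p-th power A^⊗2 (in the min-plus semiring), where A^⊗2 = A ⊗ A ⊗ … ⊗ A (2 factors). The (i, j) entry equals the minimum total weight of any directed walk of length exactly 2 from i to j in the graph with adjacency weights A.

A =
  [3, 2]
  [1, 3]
A^⊗2 =
  [3, 5]
  [4, 3]

Each entry (A^⊗2)_ij equals the minimum over all length-2 walks i = v_0 → v_1 → … → v_2 = j of Σ_t A[v_t][v_{t+1}]. For example, for (i, j) = (0, 1) we minimise over 2 possible intermediate vertex sequences; the minimum is 5, attained along the walk 0 → 0 → 1.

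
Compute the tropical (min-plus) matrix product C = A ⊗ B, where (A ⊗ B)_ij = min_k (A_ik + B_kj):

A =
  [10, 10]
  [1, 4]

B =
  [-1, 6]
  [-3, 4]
A ⊗ B =
  [7, 14]
  [0, 7]

Apply the min-plus product entry-by-entry:
  C[0][0] = min over k of (A[0][0] + B[0][0] = 10 + -1 = 9, A[0][1] + B[1][0] = 10 + -3 = 7) = 7 (attained at k = 1)
  C[0][1] = min over k of (A[0][0] + B[0][1] = 10 + 6 = 16, A[0][1] + B[1][1] = 10 + 4 = 14) = 14 (attained at k = 1)
  C[1][0] = min over k of (A[1][0] + B[0][0] = 1 + -1 = 0, A[1][1] + B[1][0] = 4 + -3 = 1) = 0 (attained at k = 0)
  C[1][1] = min over k of (A[1][0] + B[0][1] = 1 + 6 = 7, A[1][1] + B[1][1] = 4 + 4 = 8) = 7 (attained at k = 0)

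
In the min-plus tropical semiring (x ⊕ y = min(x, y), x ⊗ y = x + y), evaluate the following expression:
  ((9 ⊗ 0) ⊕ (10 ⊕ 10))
((9 ⊗ 0) ⊕ (10 ⊕ 10)) = 9

Expand innermost to outermost. Recall ⊕ takes the minimum of its arguments and ⊗ takes their sum. Working out the expression ((9 ⊗ 0) ⊕ (10 ⊕ 10)) gives 9.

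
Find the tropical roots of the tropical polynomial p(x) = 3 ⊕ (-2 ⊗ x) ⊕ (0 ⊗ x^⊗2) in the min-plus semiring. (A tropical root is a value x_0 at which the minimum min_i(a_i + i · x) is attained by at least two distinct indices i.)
Roots: {-2, 5}

Each tropical root is a break point of the lower envelope of the lines y = a_i + i · x (there are 3 lines, with slopes 0, 1, ..., 2). Only the lines that attain the minimum somewhere contribute to roots; other lines are dominated. Here the surviving (envelope) indices are i = 2, i = 1, i = 0.
Intersections between consecutive envelope lines give the roots: for adjacent envelope indices i < j the intersection is x = (a_i − a_j) / (j − i). Reading off the sorted break points: {-2, 5}.
Verification: at each break x_0, at least two indices attain the minimum of min_i(a_i + i · x_0).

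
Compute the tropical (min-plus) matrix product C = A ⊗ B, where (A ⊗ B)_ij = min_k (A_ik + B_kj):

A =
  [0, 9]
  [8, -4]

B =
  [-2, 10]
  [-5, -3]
A ⊗ B =
  [-2, 6]
  [-9, -7]

Apply the min-plus product entry-by-entry:
  C[0][0] = min over k of (A[0][0] + B[0][0] = 0 + -2 = -2, A[0][1] + B[1][0] = 9 + -5 = 4) = -2 (attained at k = 0)
  C[0][1] = min over k of (A[0][0] + B[0][1] = 0 + 10 = 10, A[0][1] + B[1][1] = 9 + -3 = 6) = 6 (attained at k = 1)
  C[1][0] = min over k of (A[1][0] + B[0][0] = 8 + -2 = 6, A[1][1] + B[1][0] = -4 + -5 = -9) = -9 (attained at k = 1)
  C[1][1] = min over k of (A[1][0] + B[0][1] = 8 + 10 = 18, A[1][1] + B[1][1] = -4 + -3 = -7) = -7 (attained at k = 1)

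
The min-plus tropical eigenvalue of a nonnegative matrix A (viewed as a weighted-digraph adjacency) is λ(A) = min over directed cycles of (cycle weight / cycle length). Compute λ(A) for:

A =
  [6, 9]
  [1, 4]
λ(A) = 4

Enumerate directed cycles and compute their means (weight / length). Sample:
  cycle 0 → 0: weight = 6, length = 1, mean = 6/1 ≈ 6.000
  cycle 1 → 1: weight = 4, length = 1, mean = 4/1 ≈ 4.000
  cycle 0 → 1 → 0: weight = 10, length = 2, mean = 10/2 ≈ 5.000
  cycle 1 → 0 → 1: weight = 10, length = 2, mean = 10/2 ≈ 5.000
Minimum mean = 4.000, attained e.g. along the cycle 1 → 1 with weight 4 and length 1. So λ(A) = 4/1 = 4.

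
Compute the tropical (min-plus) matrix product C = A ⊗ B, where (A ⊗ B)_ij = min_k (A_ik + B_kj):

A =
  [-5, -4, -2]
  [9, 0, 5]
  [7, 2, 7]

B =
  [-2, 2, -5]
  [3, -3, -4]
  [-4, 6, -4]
A ⊗ B =
  [-7, -7, -10]
  [1, -3, -4]
  [3, -1, -2]

Apply the min-plus product entry-by-entry:
  C[0][0] = min over k of (A[0][0] + B[0][0] = -5 + -2 = -7, A[0][1] + B[1][0] = -4 + 3 = -1, A[0][2] + B[2][0] = -2 + -4 = -6) = -7 (attained at k = 0)
  C[0][1] = min over k of (A[0][0] + B[0][1] = -5 + 2 = -3, A[0][1] + B[1][1] = -4 + -3 = -7, A[0][2] + B[2][1] = -2 + 6 = 4) = -7 (attained at k = 1)
  C[0][2] = min over k of (A[0][0] + B[0][2] = -5 + -5 = -10, A[0][1] + B[1][2] = -4 + -4 = -8, A[0][2] + B[2][2] = -2 + -4 = -6) = -10 (attained at k = 0)
  C[1][0] = min over k of (A[1][0] + B[0][0] = 9 + -2 = 7, A[1][1] + B[1][0] = 0 + 3 = 3, A[1][2] + B[2][0] = 5 + -4 = 1) = 1 (attained at k = 2)
  C[1][1] = min over k of (A[1][0] + B[0][1] = 9 + 2 = 11, A[1][1] + B[1][1] = 0 + -3 = -3, A[1][2] + B[2][1] = 5 + 6 = 11) = -3 (attained at k = 1)
  C[1][2] = min over k of (A[1][0] + B[0][2] = 9 + -5 = 4, A[1][1] + B[1][2] = 0 + -4 = -4, A[1][2] + B[2][2] = 5 + -4 = 1) = -4 (attained at k = 1)
  C[2][0] = min over k of (A[2][0] + B[0][0] = 7 + -2 = 5, A[2][1] + B[1][0] = 2 + 3 = 5, A[2][2] + B[2][0] = 7 + -4 = 3) = 3 (attained at k = 2)
  C[2][1] = min over k of (A[2][0] + B[0][1] = 7 + 2 = 9, A[2][1] + B[1][1] = 2 + -3 = -1, A[2][2] + B[2][1] = 7 + 6 = 13) = -1 (attained at k = 1)
  C[2][2] = min over k of (A[2][0] + B[0][2] = 7 + -5 = 2, A[2][1] + B[1][2] = 2 + -4 = -2, A[2][2] + B[2][2] = 7 + -4 = 3) = -2 (attained at k = 1)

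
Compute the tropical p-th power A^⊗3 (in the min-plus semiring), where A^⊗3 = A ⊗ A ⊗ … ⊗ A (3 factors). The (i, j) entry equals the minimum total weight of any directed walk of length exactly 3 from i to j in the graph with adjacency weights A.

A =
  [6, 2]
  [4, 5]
A^⊗3 =
  [11, 8]
  [10, 11]

Each entry (A^⊗3)_ij equals the minimum over all length-3 walks i = v_0 → v_1 → … → v_3 = j of Σ_t A[v_t][v_{t+1}]. For example, for (i, j) = (0, 1) we minimise over 4 possible intermediate vertex sequences; the minimum is 8, attained along the walk 0 → 1 → 0 → 1.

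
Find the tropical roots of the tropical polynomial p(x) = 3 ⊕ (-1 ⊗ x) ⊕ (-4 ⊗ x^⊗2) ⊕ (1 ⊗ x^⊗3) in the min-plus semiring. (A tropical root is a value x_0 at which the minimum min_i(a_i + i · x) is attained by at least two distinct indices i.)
Roots: {-5, 3, 4}

Each tropical root is a break point of the lower envelope of the lines y = a_i + i · x (there are 4 lines, with slopes 0, 1, ..., 3). Only the lines that attain the minimum somewhere contribute to roots; other lines are dominated. Here the surviving (envelope) indices are i = 3, i = 2, i = 1, i = 0.
Intersections between consecutive envelope lines give the roots: for adjacent envelope indices i < j the intersection is x = (a_i − a_j) / (j − i). Reading off the sorted break points: {-5, 3, 4}.
Verification: at each break x_0, at least two indices attain the minimum of min_i(a_i + i · x_0).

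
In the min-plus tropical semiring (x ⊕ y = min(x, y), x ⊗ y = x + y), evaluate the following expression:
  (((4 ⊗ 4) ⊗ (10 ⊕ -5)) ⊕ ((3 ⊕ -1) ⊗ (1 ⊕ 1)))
(((4 ⊗ 4) ⊗ (10 ⊕ -5)) ⊕ ((3 ⊕ -1) ⊗ (1 ⊕ 1))) = 0

Expand innermost to outermost. Recall ⊕ takes the minimum of its arguments and ⊗ takes their sum. Working out the expression (((4 ⊗ 4) ⊗ (10 ⊕ -5)) ⊕ ((3 ⊕ -1) ⊗ (1 ⊕ 1))) gives 0.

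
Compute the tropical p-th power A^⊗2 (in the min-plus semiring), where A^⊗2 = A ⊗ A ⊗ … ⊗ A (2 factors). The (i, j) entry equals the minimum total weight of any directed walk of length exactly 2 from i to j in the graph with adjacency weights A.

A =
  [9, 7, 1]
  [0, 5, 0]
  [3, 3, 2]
A^⊗2 =
  [4, 4, 3]
  [3, 3, 1]
  [3, 5, 3]

Each entry (A^⊗2)_ij equals the minimum over all length-2 walks i = v_0 → v_1 → … → v_2 = j of Σ_t A[v_t][v_{t+1}]. For example, for (i, j) = (0, 2) we minimise over 3 possible intermediate vertex sequences; the minimum is 3, attained along the walk 0 → 2 → 2.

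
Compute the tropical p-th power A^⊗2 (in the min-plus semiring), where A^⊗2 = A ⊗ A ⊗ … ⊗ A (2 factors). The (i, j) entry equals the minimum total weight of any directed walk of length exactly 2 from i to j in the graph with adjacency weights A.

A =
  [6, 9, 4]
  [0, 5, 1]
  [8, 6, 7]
A^⊗2 =
  [9, 10, 10]
  [5, 7, 4]
  [6, 11, 7]

Each entry (A^⊗2)_ij equals the minimum over all length-2 walks i = v_0 → v_1 → … → v_2 = j of Σ_t A[v_t][v_{t+1}]. For example, for (i, j) = (0, 2) we minimise over 3 possible intermediate vertex sequences; the minimum is 10, attained along the walk 0 → 0 → 2.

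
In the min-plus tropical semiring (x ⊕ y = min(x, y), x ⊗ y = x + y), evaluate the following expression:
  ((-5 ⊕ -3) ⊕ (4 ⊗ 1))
((-5 ⊕ -3) ⊕ (4 ⊗ 1)) = -5

Expand innermost to outermost. Recall ⊕ takes the minimum of its arguments and ⊗ takes their sum. Working out the expression ((-5 ⊕ -3) ⊕ (4 ⊗ 1)) gives -5.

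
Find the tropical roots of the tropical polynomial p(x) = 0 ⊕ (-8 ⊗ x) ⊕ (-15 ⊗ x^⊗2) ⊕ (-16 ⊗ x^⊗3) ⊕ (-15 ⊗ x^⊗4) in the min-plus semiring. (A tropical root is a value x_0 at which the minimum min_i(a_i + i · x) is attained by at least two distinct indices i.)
Roots: {-1, 1, 7, 8}

Each tropical root is a break point of the lower envelope of the lines y = a_i + i · x (there are 5 lines, with slopes 0, 1, ..., 4). Only the lines that attain the minimum somewhere contribute to roots; other lines are dominated. Here the surviving (envelope) indices are i = 4, i = 3, i = 2, i = 1, i = 0.
Intersections between consecutive envelope lines give the roots: for adjacent envelope indices i < j the intersection is x = (a_i − a_j) / (j − i). Reading off the sorted break points: {-1, 1, 7, 8}.
Verification: at each break x_0, at least two indices attain the minimum of min_i(a_i + i · x_0).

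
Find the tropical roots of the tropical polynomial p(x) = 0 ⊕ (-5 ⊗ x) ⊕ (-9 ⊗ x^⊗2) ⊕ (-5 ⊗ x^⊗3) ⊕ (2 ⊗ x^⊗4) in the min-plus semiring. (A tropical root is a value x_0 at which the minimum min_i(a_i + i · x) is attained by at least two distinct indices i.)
Roots: {-7, -4, 4, 5}

Each tropical root is a break point of the lower envelope of the lines y = a_i + i · x (there are 5 lines, with slopes 0, 1, ..., 4). Only the lines that attain the minimum somewhere contribute to roots; other lines are dominated. Here the surviving (envelope) indices are i = 4, i = 3, i = 2, i = 1, i = 0.
Intersections between consecutive envelope lines give the roots: for adjacent envelope indices i < j the intersection is x = (a_i − a_j) / (j − i). Reading off the sorted break points: {-7, -4, 4, 5}.
Verification: at each break x_0, at least two indices attain the minimum of min_i(a_i + i · x_0).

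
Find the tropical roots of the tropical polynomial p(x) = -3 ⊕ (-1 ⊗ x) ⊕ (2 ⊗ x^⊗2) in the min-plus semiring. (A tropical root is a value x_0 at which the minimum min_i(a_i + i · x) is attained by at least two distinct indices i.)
Roots: {-3, -2}

Each tropical root is a break point of the lower envelope of the lines y = a_i + i · x (there are 3 lines, with slopes 0, 1, ..., 2). Only the lines that attain the minimum somewhere contribute to roots; other lines are dominated. Here the surviving (envelope) indices are i = 2, i = 1, i = 0.
Intersections between consecutive envelope lines give the roots: for adjacent envelope indices i < j the intersection is x = (a_i − a_j) / (j − i). Reading off the sorted break points: {-3, -2}.
Verification: at each break x_0, at least two indices attain the minimum of min_i(a_i + i · x_0).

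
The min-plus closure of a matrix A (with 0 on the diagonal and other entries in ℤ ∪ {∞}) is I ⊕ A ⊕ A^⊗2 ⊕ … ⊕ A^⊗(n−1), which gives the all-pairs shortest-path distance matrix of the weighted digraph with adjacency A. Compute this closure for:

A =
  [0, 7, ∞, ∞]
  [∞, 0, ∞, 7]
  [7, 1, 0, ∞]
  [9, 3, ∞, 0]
Closure =
  [0, 7, ∞, 14]
  [16, 0, ∞, 7]
  [7, 1, 0, 8]
  [9, 3, ∞, 0]

This is the Floyd-Warshall all-pairs shortest-path computation. For each intermediate vertex k = 0, 1, …, 3, update dist[i][j] ← min(dist[i][j], dist[i][k] + dist[k][j]). The final matrix gives, for each (i, j), the minimum total weight of any directed path from i to j (possibly empty when i = j).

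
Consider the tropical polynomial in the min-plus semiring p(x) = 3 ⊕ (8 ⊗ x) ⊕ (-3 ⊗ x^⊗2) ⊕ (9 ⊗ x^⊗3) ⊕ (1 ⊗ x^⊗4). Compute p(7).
p(7) = 3

A tropical monomial a ⊗ x^⊗i evaluates to a + i · x. Evaluating each term at x = 7:
  Term 0 contributes 3 + 0 · 7 = 3
  Term 1 contributes 8 + 1 · 7 = 15
  Term 2 contributes -3 + 2 · 7 = 11
  Term 3 contributes 9 + 3 · 7 = 30
  Term 4 contributes 1 + 4 · 7 = 29
p(7) = ⊕ of these = min[3, 15, 11, 30, 29] = 3.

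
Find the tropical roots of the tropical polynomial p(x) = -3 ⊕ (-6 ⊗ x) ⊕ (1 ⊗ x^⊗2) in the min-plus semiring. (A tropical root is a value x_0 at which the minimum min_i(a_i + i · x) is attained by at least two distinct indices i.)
Roots: {-7, 3}

Each tropical root is a break point of the lower envelope of the lines y = a_i + i · x (there are 3 lines, with slopes 0, 1, ..., 2). Only the lines that attain the minimum somewhere contribute to roots; other lines are dominated. Here the surviving (envelope) indices are i = 2, i = 1, i = 0.
Intersections between consecutive envelope lines give the roots: for adjacent envelope indices i < j the intersection is x = (a_i − a_j) / (j − i). Reading off the sorted break points: {-7, 3}.
Verification: at each break x_0, at least two indices attain the minimum of min_i(a_i + i · x_0).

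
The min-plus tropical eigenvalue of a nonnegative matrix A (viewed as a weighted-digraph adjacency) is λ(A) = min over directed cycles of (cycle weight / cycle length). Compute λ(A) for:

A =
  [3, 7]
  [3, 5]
λ(A) = 3

Enumerate directed cycles and compute their means (weight / length). Sample:
  cycle 0 → 0: weight = 3, length = 1, mean = 3/1 ≈ 3.000
  cycle 1 → 1: weight = 5, length = 1, mean = 5/1 ≈ 5.000
  cycle 0 → 1 → 0: weight = 10, length = 2, mean = 10/2 ≈ 5.000
  cycle 1 → 0 → 1: weight = 10, length = 2, mean = 10/2 ≈ 5.000
Minimum mean = 3.000, attained e.g. along the cycle 0 → 0 with weight 3 and length 1. So λ(A) = 3/1 = 3.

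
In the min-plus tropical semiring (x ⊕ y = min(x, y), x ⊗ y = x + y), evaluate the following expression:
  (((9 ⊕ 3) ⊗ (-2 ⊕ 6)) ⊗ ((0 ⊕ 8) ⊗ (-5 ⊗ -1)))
(((9 ⊕ 3) ⊗ (-2 ⊕ 6)) ⊗ ((0 ⊕ 8) ⊗ (-5 ⊗ -1))) = -5

Expand innermost to outermost. Recall ⊕ takes the minimum of its arguments and ⊗ takes their sum. Working out the expression (((9 ⊕ 3) ⊗ (-2 ⊕ 6)) ⊗ ((0 ⊕ 8) ⊗ (-5 ⊗ -1))) gives -5.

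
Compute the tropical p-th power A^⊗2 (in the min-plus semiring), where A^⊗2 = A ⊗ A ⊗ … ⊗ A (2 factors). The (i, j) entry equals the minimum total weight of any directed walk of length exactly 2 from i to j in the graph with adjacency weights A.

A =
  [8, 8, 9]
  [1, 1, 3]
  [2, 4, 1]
A^⊗2 =
  [9, 9, 10]
  [2, 2, 4]
  [3, 5, 2]

Each entry (A^⊗2)_ij equals the minimum over all length-2 walks i = v_0 → v_1 → … → v_2 = j of Σ_t A[v_t][v_{t+1}]. For example, for (i, j) = (0, 2) we minimise over 3 possible intermediate vertex sequences; the minimum is 10, attained along the walk 0 → 2 → 2.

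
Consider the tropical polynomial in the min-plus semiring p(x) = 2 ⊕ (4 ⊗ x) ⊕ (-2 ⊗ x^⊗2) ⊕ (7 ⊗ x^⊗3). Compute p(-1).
p(-1) = -4

A tropical monomial a ⊗ x^⊗i evaluates to a + i · x. Evaluating each term at x = -1:
  Term 0 contributes 2 + 0 · -1 = 2
  Term 1 contributes 4 + 1 · -1 = 3
  Term 2 contributes -2 + 2 · -1 = -4
  Term 3 contributes 7 + 3 · -1 = 4
p(-1) = ⊕ of these = min[2, 3, -4, 4] = -4.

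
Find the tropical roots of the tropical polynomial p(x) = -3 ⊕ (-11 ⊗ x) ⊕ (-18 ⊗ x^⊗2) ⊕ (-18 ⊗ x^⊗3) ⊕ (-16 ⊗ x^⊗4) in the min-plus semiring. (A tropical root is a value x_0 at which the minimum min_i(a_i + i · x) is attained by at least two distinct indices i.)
Roots: {-2, 0, 7, 8}

Each tropical root is a break point of the lower envelope of the lines y = a_i + i · x (there are 5 lines, with slopes 0, 1, ..., 4). Only the lines that attain the minimum somewhere contribute to roots; other lines are dominated. Here the surviving (envelope) indices are i = 4, i = 3, i = 2, i = 1, i = 0.
Intersections between consecutive envelope lines give the roots: for adjacent envelope indices i < j the intersection is x = (a_i − a_j) / (j − i). Reading off the sorted break points: {-2, 0, 7, 8}.
Verification: at each break x_0, at least two indices attain the minimum of min_i(a_i + i · x_0).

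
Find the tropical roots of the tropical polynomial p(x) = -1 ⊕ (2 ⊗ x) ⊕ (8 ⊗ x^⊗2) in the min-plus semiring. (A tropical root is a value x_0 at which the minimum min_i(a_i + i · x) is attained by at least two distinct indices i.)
Roots: {-6, -3}

Each tropical root is a break point of the lower envelope of the lines y = a_i + i · x (there are 3 lines, with slopes 0, 1, ..., 2). Only the lines that attain the minimum somewhere contribute to roots; other lines are dominated. Here the surviving (envelope) indices are i = 2, i = 1, i = 0.
Intersections between consecutive envelope lines give the roots: for adjacent envelope indices i < j the intersection is x = (a_i − a_j) / (j − i). Reading off the sorted break points: {-6, -3}.
Verification: at each break x_0, at least two indices attain the minimum of min_i(a_i + i · x_0).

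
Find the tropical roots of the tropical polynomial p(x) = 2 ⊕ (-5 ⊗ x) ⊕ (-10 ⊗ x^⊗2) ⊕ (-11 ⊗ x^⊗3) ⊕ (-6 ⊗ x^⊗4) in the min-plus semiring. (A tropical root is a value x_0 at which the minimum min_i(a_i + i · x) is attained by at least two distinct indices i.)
Roots: {-5, 1, 5, 7}

Each tropical root is a break point of the lower envelope of the lines y = a_i + i · x (there are 5 lines, with slopes 0, 1, ..., 4). Only the lines that attain the minimum somewhere contribute to roots; other lines are dominated. Here the surviving (envelope) indices are i = 4, i = 3, i = 2, i = 1, i = 0.
Intersections between consecutive envelope lines give the roots: for adjacent envelope indices i < j the intersection is x = (a_i − a_j) / (j − i). Reading off the sorted break points: {-5, 1, 5, 7}.
Verification: at each break x_0, at least two indices attain the minimum of min_i(a_i + i · x_0).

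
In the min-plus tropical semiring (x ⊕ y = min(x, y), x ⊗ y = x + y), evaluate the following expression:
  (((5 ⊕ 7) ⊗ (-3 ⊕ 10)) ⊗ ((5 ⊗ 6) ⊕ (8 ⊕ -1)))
(((5 ⊕ 7) ⊗ (-3 ⊕ 10)) ⊗ ((5 ⊗ 6) ⊕ (8 ⊕ -1))) = 1

Expand innermost to outermost. Recall ⊕ takes the minimum of its arguments and ⊗ takes their sum. Working out the expression (((5 ⊕ 7) ⊗ (-3 ⊕ 10)) ⊗ ((5 ⊗ 6) ⊕ (8 ⊕ -1))) gives 1.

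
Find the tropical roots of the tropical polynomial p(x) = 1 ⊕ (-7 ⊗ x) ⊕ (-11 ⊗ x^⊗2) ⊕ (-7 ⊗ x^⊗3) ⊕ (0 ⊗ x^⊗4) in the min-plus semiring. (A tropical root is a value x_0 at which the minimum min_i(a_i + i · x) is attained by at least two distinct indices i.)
Roots: {-7, -4, 4, 8}

Each tropical root is a break point of the lower envelope of the lines y = a_i + i · x (there are 5 lines, with slopes 0, 1, ..., 4). Only the lines that attain the minimum somewhere contribute to roots; other lines are dominated. Here the surviving (envelope) indices are i = 4, i = 3, i = 2, i = 1, i = 0.
Intersections between consecutive envelope lines give the roots: for adjacent envelope indices i < j the intersection is x = (a_i − a_j) / (j − i). Reading off the sorted break points: {-7, -4, 4, 8}.
Verification: at each break x_0, at least two indices attain the minimum of min_i(a_i + i · x_0).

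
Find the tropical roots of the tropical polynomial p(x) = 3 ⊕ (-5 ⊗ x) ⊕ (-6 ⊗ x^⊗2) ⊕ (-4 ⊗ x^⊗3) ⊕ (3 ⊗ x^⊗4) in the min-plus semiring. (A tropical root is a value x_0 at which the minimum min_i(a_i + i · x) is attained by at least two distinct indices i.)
Roots: {-7, -2, 1, 8}

Each tropical root is a break point of the lower envelope of the lines y = a_i + i · x (there are 5 lines, with slopes 0, 1, ..., 4). Only the lines that attain the minimum somewhere contribute to roots; other lines are dominated. Here the surviving (envelope) indices are i = 4, i = 3, i = 2, i = 1, i = 0.
Intersections between consecutive envelope lines give the roots: for adjacent envelope indices i < j the intersection is x = (a_i − a_j) / (j − i). Reading off the sorted break points: {-7, -2, 1, 8}.
Verification: at each break x_0, at least two indices attain the minimum of min_i(a_i + i · x_0).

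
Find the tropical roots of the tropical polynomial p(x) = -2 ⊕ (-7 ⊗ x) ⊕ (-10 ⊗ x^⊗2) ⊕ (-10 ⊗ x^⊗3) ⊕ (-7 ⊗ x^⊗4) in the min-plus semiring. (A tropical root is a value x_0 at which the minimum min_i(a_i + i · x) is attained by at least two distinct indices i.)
Roots: {-3, 0, 3, 5}

Each tropical root is a break point of the lower envelope of the lines y = a_i + i · x (there are 5 lines, with slopes 0, 1, ..., 4). Only the lines that attain the minimum somewhere contribute to roots; other lines are dominated. Here the surviving (envelope) indices are i = 4, i = 3, i = 2, i = 1, i = 0.
Intersections between consecutive envelope lines give the roots: for adjacent envelope indices i < j the intersection is x = (a_i − a_j) / (j − i). Reading off the sorted break points: {-3, 0, 3, 5}.
Verification: at each break x_0, at least two indices attain the minimum of min_i(a_i + i · x_0).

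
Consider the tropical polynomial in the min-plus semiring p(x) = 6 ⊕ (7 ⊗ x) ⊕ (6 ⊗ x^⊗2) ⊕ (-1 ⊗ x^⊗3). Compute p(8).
p(8) = 6

A tropical monomial a ⊗ x^⊗i evaluates to a + i · x. Evaluating each term at x = 8:
  Term 0 contributes 6 + 0 · 8 = 6
  Term 1 contributes 7 + 1 · 8 = 15
  Term 2 contributes 6 + 2 · 8 = 22
  Term 3 contributes -1 + 3 · 8 = 23
p(8) = ⊕ of these = min[6, 15, 22, 23] = 6.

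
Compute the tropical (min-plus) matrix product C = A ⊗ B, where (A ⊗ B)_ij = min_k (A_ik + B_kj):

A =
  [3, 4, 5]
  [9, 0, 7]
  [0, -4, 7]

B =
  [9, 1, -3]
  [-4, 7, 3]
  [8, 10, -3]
A ⊗ B =
  [0, 4, 0]
  [-4, 7, 3]
  [-8, 1, -3]

Apply the min-plus product entry-by-entry:
  C[0][0] = min over k of (A[0][0] + B[0][0] = 3 + 9 = 12, A[0][1] + B[1][0] = 4 + -4 = 0, A[0][2] + B[2][0] = 5 + 8 = 13) = 0 (attained at k = 1)
  C[0][1] = min over k of (A[0][0] + B[0][1] = 3 + 1 = 4, A[0][1] + B[1][1] = 4 + 7 = 11, A[0][2] + B[2][1] = 5 + 10 = 15) = 4 (attained at k = 0)
  C[0][2] = min over k of (A[0][0] + B[0][2] = 3 + -3 = 0, A[0][1] + B[1][2] = 4 + 3 = 7, A[0][2] + B[2][2] = 5 + -3 = 2) = 0 (attained at k = 0)
  C[1][0] = min over k of (A[1][0] + B[0][0] = 9 + 9 = 18, A[1][1] + B[1][0] = 0 + -4 = -4, A[1][2] + B[2][0] = 7 + 8 = 15) = -4 (attained at k = 1)
  C[1][1] = min over k of (A[1][0] + B[0][1] = 9 + 1 = 10, A[1][1] + B[1][1] = 0 + 7 = 7, A[1][2] + B[2][1] = 7 + 10 = 17) = 7 (attained at k = 1)
  C[1][2] = min over k of (A[1][0] + B[0][2] = 9 + -3 = 6, A[1][1] + B[1][2] = 0 + 3 = 3, A[1][2] + B[2][2] = 7 + -3 = 4) = 3 (attained at k = 1)
  C[2][0] = min over k of (A[2][0] + B[0][0] = 0 + 9 = 9, A[2][1] + B[1][0] = -4 + -4 = -8, A[2][2] + B[2][0] = 7 + 8 = 15) = -8 (attained at k = 1)
  C[2][1] = min over k of (A[2][0] + B[0][1] = 0 + 1 = 1, A[2][1] + B[1][1] = -4 + 7 = 3, A[2][2] + B[2][1] = 7 + 10 = 17) = 1 (attained at k = 0)
  C[2][2] = min over k of (A[2][0] + B[0][2] = 0 + -3 = -3, A[2][1] + B[1][2] = -4 + 3 = -1, A[2][2] + B[2][2] = 7 + -3 = 4) = -3 (attained at k = 0)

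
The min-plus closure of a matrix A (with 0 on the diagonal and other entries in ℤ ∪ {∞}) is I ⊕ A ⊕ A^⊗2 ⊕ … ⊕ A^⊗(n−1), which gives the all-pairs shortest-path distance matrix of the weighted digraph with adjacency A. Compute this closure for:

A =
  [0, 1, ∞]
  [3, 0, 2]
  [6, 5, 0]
Closure =
  [0, 1, 3]
  [3, 0, 2]
  [6, 5, 0]

This is the Floyd-Warshall all-pairs shortest-path computation. For each intermediate vertex k = 0, 1, …, 2, update dist[i][j] ← min(dist[i][j], dist[i][k] + dist[k][j]). The final matrix gives, for each (i, j), the minimum total weight of any directed path from i to j (possibly empty when i = j).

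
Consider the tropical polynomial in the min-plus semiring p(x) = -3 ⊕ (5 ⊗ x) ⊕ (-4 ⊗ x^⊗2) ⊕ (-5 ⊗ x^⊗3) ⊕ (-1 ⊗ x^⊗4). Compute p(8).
p(8) = -3

A tropical monomial a ⊗ x^⊗i evaluates to a + i · x. Evaluating each term at x = 8:
  Term 0 contributes -3 + 0 · 8 = -3
  Term 1 contributes 5 + 1 · 8 = 13
  Term 2 contributes -4 + 2 · 8 = 12
  Term 3 contributes -5 + 3 · 8 = 19
  Term 4 contributes -1 + 4 · 8 = 31
p(8) = ⊕ of these = min[-3, 13, 12, 19, 31] = -3.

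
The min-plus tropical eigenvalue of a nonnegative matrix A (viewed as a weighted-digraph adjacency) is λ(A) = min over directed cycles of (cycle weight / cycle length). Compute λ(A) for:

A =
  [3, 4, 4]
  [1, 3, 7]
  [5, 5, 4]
λ(A) = 5/2

Enumerate directed cycles and compute their means (weight / length). Sample:
  cycle 0 → 0: weight = 3, length = 1, mean = 3/1 ≈ 3.000
  cycle 1 → 1: weight = 3, length = 1, mean = 3/1 ≈ 3.000
  cycle 2 → 2: weight = 4, length = 1, mean = 4/1 ≈ 4.000
  cycle 0 → 1 → 0: weight = 5, length = 2, mean = 5/2 ≈ 2.500
  cycle 0 → 2 → 0: weight = 9, length = 2, mean = 9/2 ≈ 4.500
  cycle 1 → 0 → 1: weight = 5, length = 2, mean = 5/2 ≈ 2.500
Minimum mean = 2.500, attained e.g. along the cycle 0 → 1 → 0 with weight 5 and length 2. So λ(A) = 5/2 = 5/2.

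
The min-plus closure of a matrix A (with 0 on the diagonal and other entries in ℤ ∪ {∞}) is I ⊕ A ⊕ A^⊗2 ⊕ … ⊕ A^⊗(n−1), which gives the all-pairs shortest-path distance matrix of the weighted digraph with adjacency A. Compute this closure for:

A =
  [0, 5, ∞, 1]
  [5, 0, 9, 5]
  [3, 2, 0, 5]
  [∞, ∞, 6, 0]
Closure =
  [0, 5, 7, 1]
  [5, 0, 9, 5]
  [3, 2, 0, 4]
  [9, 8, 6, 0]

This is the Floyd-Warshall all-pairs shortest-path computation. For each intermediate vertex k = 0, 1, …, 3, update dist[i][j] ← min(dist[i][j], dist[i][k] + dist[k][j]). The final matrix gives, for each (i, j), the minimum total weight of any directed path from i to j (possibly empty when i = j).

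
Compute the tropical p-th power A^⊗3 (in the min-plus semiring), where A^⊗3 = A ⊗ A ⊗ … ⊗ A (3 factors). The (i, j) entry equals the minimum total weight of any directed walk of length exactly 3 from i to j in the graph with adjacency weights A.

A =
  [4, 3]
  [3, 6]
A^⊗3 =
  [10, 9]
  [9, 10]

Each entry (A^⊗3)_ij equals the minimum over all length-3 walks i = v_0 → v_1 → … → v_3 = j of Σ_t A[v_t][v_{t+1}]. For example, for (i, j) = (0, 1) we minimise over 4 possible intermediate vertex sequences; the minimum is 9, attained along the walk 0 → 1 → 0 → 1.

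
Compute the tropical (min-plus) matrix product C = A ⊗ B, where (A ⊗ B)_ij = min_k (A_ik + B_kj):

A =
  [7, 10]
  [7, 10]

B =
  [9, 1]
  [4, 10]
A ⊗ B =
  [14, 8]
  [14, 8]

Apply the min-plus product entry-by-entry:
  C[0][0] = min over k of (A[0][0] + B[0][0] = 7 + 9 = 16, A[0][1] + B[1][0] = 10 + 4 = 14) = 14 (attained at k = 1)
  C[0][1] = min over k of (A[0][0] + B[0][1] = 7 + 1 = 8, A[0][1] + B[1][1] = 10 + 10 = 20) = 8 (attained at k = 0)
  C[1][0] = min over k of (A[1][0] + B[0][0] = 7 + 9 = 16, A[1][1] + B[1][0] = 10 + 4 = 14) = 14 (attained at k = 1)
  C[1][1] = min over k of (A[1][0] + B[0][1] = 7 + 1 = 8, A[1][1] + B[1][1] = 10 + 10 = 20) = 8 (attained at k = 0)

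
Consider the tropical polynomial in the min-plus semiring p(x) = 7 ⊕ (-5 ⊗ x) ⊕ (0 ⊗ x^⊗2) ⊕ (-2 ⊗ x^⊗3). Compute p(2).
p(2) = -3

A tropical monomial a ⊗ x^⊗i evaluates to a + i · x. Evaluating each term at x = 2:
  Term 0 contributes 7 + 0 · 2 = 7
  Term 1 contributes -5 + 1 · 2 = -3
  Term 2 contributes 0 + 2 · 2 = 4
  Term 3 contributes -2 + 3 · 2 = 4
p(2) = ⊕ of these = min[7, -3, 4, 4] = -3.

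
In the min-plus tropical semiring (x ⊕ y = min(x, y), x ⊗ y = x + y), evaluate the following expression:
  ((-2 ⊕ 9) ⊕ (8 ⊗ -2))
((-2 ⊕ 9) ⊕ (8 ⊗ -2)) = -2

Expand innermost to outermost. Recall ⊕ takes the minimum of its arguments and ⊗ takes their sum. Working out the expression ((-2 ⊕ 9) ⊕ (8 ⊗ -2)) gives -2.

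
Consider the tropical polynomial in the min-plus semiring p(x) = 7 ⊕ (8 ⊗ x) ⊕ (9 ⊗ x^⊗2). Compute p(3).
p(3) = 7

A tropical monomial a ⊗ x^⊗i evaluates to a + i · x. Evaluating each term at x = 3:
  Term 0 contributes 7 + 0 · 3 = 7
  Term 1 contributes 8 + 1 · 3 = 11
  Term 2 contributes 9 + 2 · 3 = 15
p(3) = ⊕ of these = min[7, 11, 15] = 7.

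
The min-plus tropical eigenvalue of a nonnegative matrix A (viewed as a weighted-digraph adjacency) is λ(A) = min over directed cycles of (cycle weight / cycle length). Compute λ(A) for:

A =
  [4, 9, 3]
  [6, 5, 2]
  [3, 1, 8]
λ(A) = 3/2

Enumerate directed cycles and compute their means (weight / length). Sample:
  cycle 0 → 0: weight = 4, length = 1, mean = 4/1 ≈ 4.000
  cycle 1 → 1: weight = 5, length = 1, mean = 5/1 ≈ 5.000
  cycle 2 → 2: weight = 8, length = 1, mean = 8/1 ≈ 8.000
  cycle 0 → 1 → 0: weight = 15, length = 2, mean = 15/2 ≈ 7.500
  cycle 0 → 2 → 0: weight = 6, length = 2, mean = 6/2 ≈ 3.000
  cycle 1 → 0 → 1: weight = 15, length = 2, mean = 15/2 ≈ 7.500
Minimum mean = 1.500, attained e.g. along the cycle 1 → 2 → 1 with weight 3 and length 2. So λ(A) = 3/2 = 3/2.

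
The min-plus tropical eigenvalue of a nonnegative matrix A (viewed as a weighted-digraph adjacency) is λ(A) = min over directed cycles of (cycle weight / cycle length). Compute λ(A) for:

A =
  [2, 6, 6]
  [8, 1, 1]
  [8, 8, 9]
λ(A) = 1

Enumerate directed cycles and compute their means (weight / length). Sample:
  cycle 0 → 0: weight = 2, length = 1, mean = 2/1 ≈ 2.000
  cycle 1 → 1: weight = 1, length = 1, mean = 1/1 ≈ 1.000
  cycle 2 → 2: weight = 9, length = 1, mean = 9/1 ≈ 9.000
  cycle 0 → 1 → 0: weight = 14, length = 2, mean = 14/2 ≈ 7.000
  cycle 0 → 2 → 0: weight = 14, length = 2, mean = 14/2 ≈ 7.000
  cycle 1 → 0 → 1: weight = 14, length = 2, mean = 14/2 ≈ 7.000
Minimum mean = 1.000, attained e.g. along the cycle 1 → 1 with weight 1 and length 1. So λ(A) = 1/1 = 1.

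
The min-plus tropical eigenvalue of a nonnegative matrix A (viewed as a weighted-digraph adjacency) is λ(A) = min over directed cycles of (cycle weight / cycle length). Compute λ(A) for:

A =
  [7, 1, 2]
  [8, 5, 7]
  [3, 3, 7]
λ(A) = 5/2

Enumerate directed cycles and compute their means (weight / length). Sample:
  cycle 0 → 0: weight = 7, length = 1, mean = 7/1 ≈ 7.000
  cycle 1 → 1: weight = 5, length = 1, mean = 5/1 ≈ 5.000
  cycle 2 → 2: weight = 7, length = 1, mean = 7/1 ≈ 7.000
  cycle 0 → 1 → 0: weight = 9, length = 2, mean = 9/2 ≈ 4.500
  cycle 0 → 2 → 0: weight = 5, length = 2, mean = 5/2 ≈ 2.500
  cycle 1 → 0 → 1: weight = 9, length = 2, mean = 9/2 ≈ 4.500
Minimum mean = 2.500, attained e.g. along the cycle 0 → 2 → 0 with weight 5 and length 2. So λ(A) = 5/2 = 5/2.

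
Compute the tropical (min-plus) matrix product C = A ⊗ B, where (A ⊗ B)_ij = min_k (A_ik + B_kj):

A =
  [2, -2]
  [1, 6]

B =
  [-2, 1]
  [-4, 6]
A ⊗ B =
  [-6, 3]
  [-1, 2]

Apply the min-plus product entry-by-entry:
  C[0][0] = min over k of (A[0][0] + B[0][0] = 2 + -2 = 0, A[0][1] + B[1][0] = -2 + -4 = -6) = -6 (attained at k = 1)
  C[0][1] = min over k of (A[0][0] + B[0][1] = 2 + 1 = 3, A[0][1] + B[1][1] = -2 + 6 = 4) = 3 (attained at k = 0)
  C[1][0] = min over k of (A[1][0] + B[0][0] = 1 + -2 = -1, A[1][1] + B[1][0] = 6 + -4 = 2) = -1 (attained at k = 0)
  C[1][1] = min over k of (A[1][0] + B[0][1] = 1 + 1 = 2, A[1][1] + B[1][1] = 6 + 6 = 12) = 2 (attained at k = 0)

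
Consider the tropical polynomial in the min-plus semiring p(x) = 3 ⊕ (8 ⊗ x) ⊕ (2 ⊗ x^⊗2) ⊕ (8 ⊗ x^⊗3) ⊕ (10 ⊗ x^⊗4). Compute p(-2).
p(-2) = -2

A tropical monomial a ⊗ x^⊗i evaluates to a + i · x. Evaluating each term at x = -2:
  Term 0 contributes 3 + 0 · -2 = 3
  Term 1 contributes 8 + 1 · -2 = 6
  Term 2 contributes 2 + 2 · -2 = -2
  Term 3 contributes 8 + 3 · -2 = 2
  Term 4 contributes 10 + 4 · -2 = 2
p(-2) = ⊕ of these = min[3, 6, -2, 2, 2] = -2.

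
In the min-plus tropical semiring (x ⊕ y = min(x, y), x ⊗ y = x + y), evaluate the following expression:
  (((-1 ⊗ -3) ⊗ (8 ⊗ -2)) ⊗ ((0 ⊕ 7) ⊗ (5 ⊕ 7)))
(((-1 ⊗ -3) ⊗ (8 ⊗ -2)) ⊗ ((0 ⊕ 7) ⊗ (5 ⊕ 7))) = 7

Expand innermost to outermost. Recall ⊕ takes the minimum of its arguments and ⊗ takes their sum. Working out the expression (((-1 ⊗ -3) ⊗ (8 ⊗ -2)) ⊗ ((0 ⊕ 7) ⊗ (5 ⊕ 7))) gives 7.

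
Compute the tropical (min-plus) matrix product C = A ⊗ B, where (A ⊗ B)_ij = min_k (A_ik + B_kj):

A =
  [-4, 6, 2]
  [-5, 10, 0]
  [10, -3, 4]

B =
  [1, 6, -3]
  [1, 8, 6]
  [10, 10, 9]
A ⊗ B =
  [-3, 2, -7]
  [-4, 1, -8]
  [-2, 5, 3]

Apply the min-plus product entry-by-entry:
  C[0][0] = min over k of (A[0][0] + B[0][0] = -4 + 1 = -3, A[0][1] + B[1][0] = 6 + 1 = 7, A[0][2] + B[2][0] = 2 + 10 = 12) = -3 (attained at k = 0)
  C[0][1] = min over k of (A[0][0] + B[0][1] = -4 + 6 = 2, A[0][1] + B[1][1] = 6 + 8 = 14, A[0][2] + B[2][1] = 2 + 10 = 12) = 2 (attained at k = 0)
  C[0][2] = min over k of (A[0][0] + B[0][2] = -4 + -3 = -7, A[0][1] + B[1][2] = 6 + 6 = 12, A[0][2] + B[2][2] = 2 + 9 = 11) = -7 (attained at k = 0)
  C[1][0] = min over k of (A[1][0] + B[0][0] = -5 + 1 = -4, A[1][1] + B[1][0] = 10 + 1 = 11, A[1][2] + B[2][0] = 0 + 10 = 10) = -4 (attained at k = 0)
  C[1][1] = min over k of (A[1][0] + B[0][1] = -5 + 6 = 1, A[1][1] + B[1][1] = 10 + 8 = 18, A[1][2] + B[2][1] = 0 + 10 = 10) = 1 (attained at k = 0)
  C[1][2] = min over k of (A[1][0] + B[0][2] = -5 + -3 = -8, A[1][1] + B[1][2] = 10 + 6 = 16, A[1][2] + B[2][2] = 0 + 9 = 9) = -8 (attained at k = 0)
  C[2][0] = min over k of (A[2][0] + B[0][0] = 10 + 1 = 11, A[2][1] + B[1][0] = -3 + 1 = -2, A[2][2] + B[2][0] = 4 + 10 = 14) = -2 (attained at k = 1)
  C[2][1] = min over k of (A[2][0] + B[0][1] = 10 + 6 = 16, A[2][1] + B[1][1] = -3 + 8 = 5, A[2][2] + B[2][1] = 4 + 10 = 14) = 5 (attained at k = 1)
  C[2][2] = min over k of (A[2][0] + B[0][2] = 10 + -3 = 7, A[2][1] + B[1][2] = -3 + 6 = 3, A[2][2] + B[2][2] = 4 + 9 = 13) = 3 (attained at k = 1)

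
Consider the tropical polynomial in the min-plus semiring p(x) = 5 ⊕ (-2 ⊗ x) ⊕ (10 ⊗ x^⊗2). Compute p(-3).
p(-3) = -5

A tropical monomial a ⊗ x^⊗i evaluates to a + i · x. Evaluating each term at x = -3:
  Term 0 contributes 5 + 0 · -3 = 5
  Term 1 contributes -2 + 1 · -3 = -5
  Term 2 contributes 10 + 2 · -3 = 4
p(-3) = ⊕ of these = min[5, -5, 4] = -5.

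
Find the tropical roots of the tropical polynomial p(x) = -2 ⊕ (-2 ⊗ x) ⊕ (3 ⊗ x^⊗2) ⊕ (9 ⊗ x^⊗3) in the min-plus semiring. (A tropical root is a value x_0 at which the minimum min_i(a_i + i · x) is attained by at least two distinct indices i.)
Roots: {-6, -5, 0}

Each tropical root is a break point of the lower envelope of the lines y = a_i + i · x (there are 4 lines, with slopes 0, 1, ..., 3). Only the lines that attain the minimum somewhere contribute to roots; other lines are dominated. Here the surviving (envelope) indices are i = 3, i = 2, i = 1, i = 0.
Intersections between consecutive envelope lines give the roots: for adjacent envelope indices i < j the intersection is x = (a_i − a_j) / (j − i). Reading off the sorted break points: {-6, -5, 0}.
Verification: at each break x_0, at least two indices attain the minimum of min_i(a_i + i · x_0).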